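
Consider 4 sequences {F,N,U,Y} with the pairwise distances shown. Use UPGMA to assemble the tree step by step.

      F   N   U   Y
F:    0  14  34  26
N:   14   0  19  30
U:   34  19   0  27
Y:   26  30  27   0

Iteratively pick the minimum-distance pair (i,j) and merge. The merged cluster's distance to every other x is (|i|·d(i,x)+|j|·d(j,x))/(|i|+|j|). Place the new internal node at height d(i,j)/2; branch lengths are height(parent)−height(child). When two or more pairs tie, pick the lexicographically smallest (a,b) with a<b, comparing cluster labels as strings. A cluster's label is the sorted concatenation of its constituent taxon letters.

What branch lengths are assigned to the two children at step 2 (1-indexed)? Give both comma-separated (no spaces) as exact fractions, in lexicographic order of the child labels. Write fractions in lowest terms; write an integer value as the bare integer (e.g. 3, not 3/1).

iteration 1: select F,N (d=14); attach at lengths (7, 7); label the merged cluster FN
  updated: d(FN,U)=53/2, d(FN,Y)=28
iteration 2: select FN,U (d=53/2); attach at lengths (25/4, 53/4); label the merged cluster FNU
  updated: d(FNU,Y)=83/3
iteration 3: select FNU,Y (d=83/3); attach at lengths (7/12, 83/6); label the merged cluster FNUY
final tree: (((F:7,N:7):25/4,U:53/4):7/12,Y:83/6)
total length: 575/12

25/4,53/4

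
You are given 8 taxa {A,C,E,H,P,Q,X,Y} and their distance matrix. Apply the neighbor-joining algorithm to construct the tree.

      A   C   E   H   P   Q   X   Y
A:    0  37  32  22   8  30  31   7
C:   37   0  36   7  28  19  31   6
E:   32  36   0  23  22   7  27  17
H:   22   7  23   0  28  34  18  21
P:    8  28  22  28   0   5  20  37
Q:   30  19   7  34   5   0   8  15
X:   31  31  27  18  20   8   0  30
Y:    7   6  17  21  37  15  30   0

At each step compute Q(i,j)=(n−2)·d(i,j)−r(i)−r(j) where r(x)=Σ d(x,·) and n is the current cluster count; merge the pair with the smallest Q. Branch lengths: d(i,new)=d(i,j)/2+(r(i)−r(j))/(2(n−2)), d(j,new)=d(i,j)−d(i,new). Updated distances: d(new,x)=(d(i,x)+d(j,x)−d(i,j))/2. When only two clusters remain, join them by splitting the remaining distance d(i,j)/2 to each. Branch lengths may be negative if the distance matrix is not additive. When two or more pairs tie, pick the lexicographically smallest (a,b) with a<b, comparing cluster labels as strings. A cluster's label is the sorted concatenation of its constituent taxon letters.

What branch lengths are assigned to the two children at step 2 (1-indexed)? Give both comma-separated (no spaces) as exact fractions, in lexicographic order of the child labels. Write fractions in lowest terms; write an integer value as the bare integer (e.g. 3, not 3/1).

1. join C+H (d=7, Q=-275) ⇒ CH; edges |C|=53/12, |H|=31/12
  updated: d(A,CH)=26, d(CH,E)=26, d(CH,P)=49/2, d(CH,Q)=23, d(CH,X)=21, d(CH,Y)=10
2. join A+Y (d=7, Q=-215) ⇒ AY; edges |A|=53/10, |Y|=17/10
  updated: d(AY,CH)=29/2, d(AY,E)=21, d(AY,P)=19, d(AY,Q)=19, d(AY,X)=27
3. join AY+CH (d=29/2, Q=-303/2) ⇒ ACHY; edges |AY|=99/16, |CH|=133/16
  updated: d(ACHY,E)=65/4, d(ACHY,P)=29/2, d(ACHY,Q)=55/4, d(ACHY,X)=67/4
4. join E+Q (d=7, Q=-85) ⇒ EQ; edges |E|=119/12, |Q|=-35/12
  updated: d(ACHY,EQ)=23/2, d(EQ,P)=10, d(EQ,X)=14
5. join ACHY+X (d=67/4, Q=-60) ⇒ ACHXY; edges |ACHY|=51/8, |X|=83/8
  updated: d(ACHXY,EQ)=35/8, d(ACHXY,P)=71/8
6. join ACHXY+EQ (d=35/8, Q=-93/4) ⇒ ACEHQXY; edges |ACHXY|=13/8, |EQ|=11/4
  updated: d(ACEHQXY,P)=29/4
7. join ACEHQXY+P (d=29/4) ⇒ ACEHPQXY; edges |ACEHQXY|=29/8, |P|=29/8
final tree: (((((A:53/10,Y:17/10):99/16,(C:53/12,H:31/12):133/16):51/8,X:83/8):13/8,(E:119/12,Q:-35/12):11/4):29/8,P:29/8)
total length: 511/8

53/10,17/10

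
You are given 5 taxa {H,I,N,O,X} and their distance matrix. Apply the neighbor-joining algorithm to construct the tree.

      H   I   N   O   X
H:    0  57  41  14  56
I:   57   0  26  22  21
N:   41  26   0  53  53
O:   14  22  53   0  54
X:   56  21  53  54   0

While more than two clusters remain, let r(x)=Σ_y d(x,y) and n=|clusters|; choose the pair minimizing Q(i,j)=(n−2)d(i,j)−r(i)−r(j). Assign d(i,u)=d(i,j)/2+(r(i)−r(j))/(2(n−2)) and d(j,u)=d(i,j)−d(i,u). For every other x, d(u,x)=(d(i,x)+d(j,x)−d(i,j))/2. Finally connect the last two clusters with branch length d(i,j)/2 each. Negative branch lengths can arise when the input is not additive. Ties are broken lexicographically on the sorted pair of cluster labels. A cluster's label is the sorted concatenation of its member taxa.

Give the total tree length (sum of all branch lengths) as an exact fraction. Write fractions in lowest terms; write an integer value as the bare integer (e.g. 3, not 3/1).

675/8

1. join H+O (d=14, Q=-269) ⇒ HO; edges |H|=67/6, |O|=17/6
  updated: d(HO,I)=65/2, d(HO,N)=40, d(HO,X)=48
2. join HO+N (d=40, Q=-319/2) ⇒ HNO; edges |HO|=163/8, |N|=157/8
  updated: d(HNO,I)=37/4, d(HNO,X)=61/2
3. join HNO+I (d=37/4, Q=-243/4) ⇒ HINO; edges |HNO|=75/8, |I|=-1/8
  updated: d(HINO,X)=169/8
4. join HINO+X (d=169/8) ⇒ HINOX; edges |HINO|=169/16, |X|=169/16
final tree: ((((H:67/6,O:17/6):163/8,N:157/8):75/8,I:-1/8):169/16,X:169/16)
total length: 675/8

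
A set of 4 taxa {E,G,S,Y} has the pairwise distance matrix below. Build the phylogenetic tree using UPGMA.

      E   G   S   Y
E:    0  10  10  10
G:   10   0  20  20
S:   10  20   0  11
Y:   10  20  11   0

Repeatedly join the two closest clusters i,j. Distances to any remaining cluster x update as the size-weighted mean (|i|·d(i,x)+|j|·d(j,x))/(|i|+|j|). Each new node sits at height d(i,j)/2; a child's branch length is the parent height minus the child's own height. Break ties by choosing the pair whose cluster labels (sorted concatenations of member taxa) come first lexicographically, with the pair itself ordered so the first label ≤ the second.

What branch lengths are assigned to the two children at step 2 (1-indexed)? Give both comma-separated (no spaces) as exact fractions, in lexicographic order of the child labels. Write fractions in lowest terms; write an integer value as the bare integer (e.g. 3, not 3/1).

11/2,11/2

step 1: merge (E,G) at d=10; branch lengths E→5, G→5; new cluster EG
  updated: d(EG,S)=15, d(EG,Y)=15
step 2: merge (S,Y) at d=11; branch lengths S→11/2, Y→11/2; new cluster SY
  updated: d(EG,SY)=15
step 3: merge (EG,SY) at d=15; branch lengths EG→5/2, SY→2; new cluster EGSY
final tree: ((E:5,G:5):5/2,(S:11/2,Y:11/2):2)
total length: 51/2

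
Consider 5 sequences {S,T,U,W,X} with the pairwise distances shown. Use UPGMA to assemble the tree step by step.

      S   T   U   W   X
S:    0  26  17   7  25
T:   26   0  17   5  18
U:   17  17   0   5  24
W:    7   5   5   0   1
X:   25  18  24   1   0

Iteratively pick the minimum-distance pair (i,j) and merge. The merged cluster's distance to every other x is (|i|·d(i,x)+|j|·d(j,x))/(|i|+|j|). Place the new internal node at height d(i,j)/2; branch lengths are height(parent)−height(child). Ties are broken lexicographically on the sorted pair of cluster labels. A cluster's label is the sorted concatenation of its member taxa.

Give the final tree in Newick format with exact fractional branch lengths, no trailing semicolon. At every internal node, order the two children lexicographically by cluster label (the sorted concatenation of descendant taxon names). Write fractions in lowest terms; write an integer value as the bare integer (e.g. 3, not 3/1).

(S:75/8,((T:23/4,(W:1/2,X:1/2):21/4):23/12,U:23/3):41/24)

1. join W+X (d=1) ⇒ WX; edges |W|=1/2, |X|=1/2
  updated: d(S,WX)=16, d(T,WX)=23/2, d(U,WX)=29/2
2. join T+WX (d=23/2) ⇒ TWX; edges |T|=23/4, |WX|=21/4
  updated: d(S,TWX)=58/3, d(TWX,U)=46/3
3. join TWX+U (d=46/3) ⇒ TUWX; edges |TWX|=23/12, |U|=23/3
  updated: d(S,TUWX)=75/4
4. join S+TUWX (d=75/4) ⇒ STUWX; edges |S|=75/8, |TUWX|=41/24
final tree: (S:75/8,((T:23/4,(W:1/2,X:1/2):21/4):23/12,U:23/3):41/24)
total length: 98/3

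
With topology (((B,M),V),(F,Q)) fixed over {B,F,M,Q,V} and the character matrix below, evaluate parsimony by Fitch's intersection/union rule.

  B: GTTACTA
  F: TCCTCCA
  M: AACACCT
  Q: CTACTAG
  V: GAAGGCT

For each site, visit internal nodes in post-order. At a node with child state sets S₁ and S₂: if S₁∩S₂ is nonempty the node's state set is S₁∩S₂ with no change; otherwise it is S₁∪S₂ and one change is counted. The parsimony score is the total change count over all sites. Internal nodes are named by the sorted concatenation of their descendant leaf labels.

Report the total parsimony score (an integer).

[col 0] BM: children B:{G}, M:{A} ∪→ {A,G}; cost 1
[col 0] BMV: children BM:{A,G}, V:{G} ∩→ {G}; cost 0
[col 0] FQ: children F:{T}, Q:{C} ∪→ {C,T}; cost 1
[col 0] BFMQV: children BMV:{G}, FQ:{C,T} ∪→ {C,G,T}; cost 1
[col 1] BM: children B:{T}, M:{A} ∪→ {A,T}; cost 1
[col 1] BMV: children BM:{A,T}, V:{A} ∩→ {A}; cost 0
[col 1] FQ: children F:{C}, Q:{T} ∪→ {C,T}; cost 1
[col 1] BFMQV: children BMV:{A}, FQ:{C,T} ∪→ {A,C,T}; cost 1
[col 2] BM: children B:{T}, M:{C} ∪→ {C,T}; cost 1
[col 2] BMV: children BM:{C,T}, V:{A} ∪→ {A,C,T}; cost 1
[col 2] FQ: children F:{C}, Q:{A} ∪→ {A,C}; cost 1
[col 2] BFMQV: children BMV:{A,C,T}, FQ:{A,C} ∩→ {A,C}; cost 0
[col 3] BM: children B:{A}, M:{A} ∩→ {A}; cost 0
[col 3] BMV: children BM:{A}, V:{G} ∪→ {A,G}; cost 1
[col 3] FQ: children F:{T}, Q:{C} ∪→ {C,T}; cost 1
[col 3] BFMQV: children BMV:{A,G}, FQ:{C,T} ∪→ {A,C,G,T}; cost 1
[col 4] BM: children B:{C}, M:{C} ∩→ {C}; cost 0
[col 4] BMV: children BM:{C}, V:{G} ∪→ {C,G}; cost 1
[col 4] FQ: children F:{C}, Q:{T} ∪→ {C,T}; cost 1
[col 4] BFMQV: children BMV:{C,G}, FQ:{C,T} ∩→ {C}; cost 0
[col 5] BM: children B:{T}, M:{C} ∪→ {C,T}; cost 1
[col 5] BMV: children BM:{C,T}, V:{C} ∩→ {C}; cost 0
[col 5] FQ: children F:{C}, Q:{A} ∪→ {A,C}; cost 1
[col 5] BFMQV: children BMV:{C}, FQ:{A,C} ∩→ {C}; cost 0
[col 6] BM: children B:{A}, M:{T} ∪→ {A,T}; cost 1
[col 6] BMV: children BM:{A,T}, V:{T} ∩→ {T}; cost 0
[col 6] FQ: children F:{A}, Q:{G} ∪→ {A,G}; cost 1
[col 6] BFMQV: children BMV:{T}, FQ:{A,G} ∪→ {A,G,T}; cost 1
per-site changes: [3, 3, 3, 3, 2, 2, 3]; total = 19

19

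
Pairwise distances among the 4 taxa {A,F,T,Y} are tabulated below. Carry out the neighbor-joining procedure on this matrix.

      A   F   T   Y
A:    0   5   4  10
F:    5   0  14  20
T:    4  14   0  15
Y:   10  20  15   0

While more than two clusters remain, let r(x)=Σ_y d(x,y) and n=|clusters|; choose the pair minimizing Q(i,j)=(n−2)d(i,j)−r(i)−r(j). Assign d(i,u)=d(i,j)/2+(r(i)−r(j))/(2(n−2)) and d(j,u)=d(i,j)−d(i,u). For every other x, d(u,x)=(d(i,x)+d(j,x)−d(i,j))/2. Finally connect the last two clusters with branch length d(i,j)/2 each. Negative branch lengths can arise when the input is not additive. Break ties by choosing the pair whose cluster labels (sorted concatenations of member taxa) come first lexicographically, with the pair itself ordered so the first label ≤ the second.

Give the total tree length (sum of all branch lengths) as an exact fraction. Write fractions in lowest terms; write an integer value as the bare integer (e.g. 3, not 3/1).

22

iteration 1: select A,F (d=5, Q=-48); attach at lengths (-5/2, 15/2); label the merged cluster AF
  updated: d(AF,T)=13/2, d(AF,Y)=25/2
iteration 2: select AF,T (d=13/2, Q=-34); attach at lengths (2, 9/2); label the merged cluster AFT
  updated: d(AFT,Y)=21/2
iteration 3: select AFT,Y (d=21/2); attach at lengths (21/4, 21/4); label the merged cluster AFTY
final tree: (((A:-5/2,F:15/2):2,T:9/2):21/4,Y:21/4)
total length: 22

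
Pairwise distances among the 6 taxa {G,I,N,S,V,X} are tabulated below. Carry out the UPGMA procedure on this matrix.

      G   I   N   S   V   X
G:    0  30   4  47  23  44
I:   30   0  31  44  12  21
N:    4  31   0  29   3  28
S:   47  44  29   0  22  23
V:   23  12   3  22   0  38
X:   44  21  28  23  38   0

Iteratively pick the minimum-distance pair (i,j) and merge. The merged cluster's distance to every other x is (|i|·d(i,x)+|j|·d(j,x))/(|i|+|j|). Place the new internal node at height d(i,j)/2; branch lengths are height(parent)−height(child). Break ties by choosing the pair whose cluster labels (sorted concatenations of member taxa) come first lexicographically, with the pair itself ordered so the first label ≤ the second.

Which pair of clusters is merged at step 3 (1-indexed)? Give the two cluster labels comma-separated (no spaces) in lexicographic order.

iteration 1: select N,V (d=3); attach at lengths (3/2, 3/2); label the merged cluster NV
  updated: d(G,NV)=27/2, d(I,NV)=43/2, d(NV,S)=51/2, d(NV,X)=33
iteration 2: select G,NV (d=27/2); attach at lengths (27/4, 21/4); label the merged cluster GNV
  updated: d(GNV,I)=73/3, d(GNV,S)=98/3, d(GNV,X)=110/3
iteration 3: select I,X (d=21); attach at lengths (21/2, 21/2); label the merged cluster IX
  updated: d(GNV,IX)=61/2, d(IX,S)=67/2
iteration 4: select GNV,IX (d=61/2); attach at lengths (17/2, 19/4); label the merged cluster GINVX
  updated: d(GINVX,S)=33
iteration 5: select GINVX,S (d=33); attach at lengths (5/4, 33/2); label the merged cluster GINSVX
final tree: (((G:27/4,(N:3/2,V:3/2):21/4):17/2,(I:21/2,X:21/2):19/4):5/4,S:33/2)
total length: 67

I,X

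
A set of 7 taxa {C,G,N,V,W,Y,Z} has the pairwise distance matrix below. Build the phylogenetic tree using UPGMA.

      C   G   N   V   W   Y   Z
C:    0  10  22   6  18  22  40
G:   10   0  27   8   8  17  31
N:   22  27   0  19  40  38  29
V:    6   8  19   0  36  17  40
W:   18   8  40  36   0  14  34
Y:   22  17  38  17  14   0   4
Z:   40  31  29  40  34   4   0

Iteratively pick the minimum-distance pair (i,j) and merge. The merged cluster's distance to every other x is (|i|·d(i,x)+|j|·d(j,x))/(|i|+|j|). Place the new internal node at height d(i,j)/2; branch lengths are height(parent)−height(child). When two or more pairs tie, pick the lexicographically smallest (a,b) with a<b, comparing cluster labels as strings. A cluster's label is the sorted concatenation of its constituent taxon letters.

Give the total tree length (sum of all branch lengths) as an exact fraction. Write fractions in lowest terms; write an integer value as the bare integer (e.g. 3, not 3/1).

step 1: merge (Y,Z) at d=4; branch lengths Y→2, Z→2; new cluster YZ
  updated: d(C,YZ)=31, d(G,YZ)=24, d(N,YZ)=67/2, d(V,YZ)=57/2, d(W,YZ)=24
step 2: merge (C,V) at d=6; branch lengths C→3, V→3; new cluster CV
  updated: d(CV,G)=9, d(CV,N)=41/2, d(CV,W)=27, d(CV,YZ)=119/4
step 3: merge (G,W) at d=8; branch lengths G→4, W→4; new cluster GW
  updated: d(CV,GW)=18, d(GW,N)=67/2, d(GW,YZ)=24
step 4: merge (CV,GW) at d=18; branch lengths CV→6, GW→5; new cluster CGVW
  updated: d(CGVW,N)=27, d(CGVW,YZ)=215/8
step 5: merge (CGVW,YZ) at d=215/8; branch lengths CGVW→71/16, YZ→183/16; new cluster CGVWYZ
  updated: d(CGVWYZ,N)=175/6
step 6: merge (CGVWYZ,N) at d=175/6; branch lengths CGVWYZ→55/48, N→175/12; new cluster CGNVWYZ
final tree: ((((C:3,V:3):6,(G:4,W:4):5):71/16,(Y:2,Z:2):183/16):55/48,N:175/12)
total length: 2909/48

2909/48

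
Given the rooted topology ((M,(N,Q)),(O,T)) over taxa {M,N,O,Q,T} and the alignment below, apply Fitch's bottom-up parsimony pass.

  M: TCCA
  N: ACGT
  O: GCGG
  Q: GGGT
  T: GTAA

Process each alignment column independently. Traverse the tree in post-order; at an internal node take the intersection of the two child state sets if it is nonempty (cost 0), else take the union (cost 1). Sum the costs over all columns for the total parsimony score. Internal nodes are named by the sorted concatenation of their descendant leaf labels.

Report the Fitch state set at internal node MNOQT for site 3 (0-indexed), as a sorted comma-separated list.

site 0, node NQ: N={A} ∪ Q={G} → {A,G} (+1)
site 0, node MNQ: M={T} ∪ NQ={A,G} → {A,G,T} (+1)
site 0, node OT: O={G} ∩ T={G} → {G} (+0)
site 0, node MNOQT: MNQ={A,G,T} ∩ OT={G} → {G} (+0)
site 1, node NQ: N={C} ∪ Q={G} → {C,G} (+1)
site 1, node MNQ: M={C} ∩ NQ={C,G} → {C} (+0)
site 1, node OT: O={C} ∪ T={T} → {C,T} (+1)
site 1, node MNOQT: MNQ={C} ∩ OT={C,T} → {C} (+0)
site 2, node NQ: N={G} ∩ Q={G} → {G} (+0)
site 2, node MNQ: M={C} ∪ NQ={G} → {C,G} (+1)
site 2, node OT: O={G} ∪ T={A} → {A,G} (+1)
site 2, node MNOQT: MNQ={C,G} ∩ OT={A,G} → {G} (+0)
site 3, node NQ: N={T} ∩ Q={T} → {T} (+0)
site 3, node MNQ: M={A} ∪ NQ={T} → {A,T} (+1)
site 3, node OT: O={G} ∪ T={A} → {A,G} (+1)
site 3, node MNOQT: MNQ={A,T} ∩ OT={A,G} → {A} (+0)
per-site changes: [2, 2, 2, 2]; total = 8

A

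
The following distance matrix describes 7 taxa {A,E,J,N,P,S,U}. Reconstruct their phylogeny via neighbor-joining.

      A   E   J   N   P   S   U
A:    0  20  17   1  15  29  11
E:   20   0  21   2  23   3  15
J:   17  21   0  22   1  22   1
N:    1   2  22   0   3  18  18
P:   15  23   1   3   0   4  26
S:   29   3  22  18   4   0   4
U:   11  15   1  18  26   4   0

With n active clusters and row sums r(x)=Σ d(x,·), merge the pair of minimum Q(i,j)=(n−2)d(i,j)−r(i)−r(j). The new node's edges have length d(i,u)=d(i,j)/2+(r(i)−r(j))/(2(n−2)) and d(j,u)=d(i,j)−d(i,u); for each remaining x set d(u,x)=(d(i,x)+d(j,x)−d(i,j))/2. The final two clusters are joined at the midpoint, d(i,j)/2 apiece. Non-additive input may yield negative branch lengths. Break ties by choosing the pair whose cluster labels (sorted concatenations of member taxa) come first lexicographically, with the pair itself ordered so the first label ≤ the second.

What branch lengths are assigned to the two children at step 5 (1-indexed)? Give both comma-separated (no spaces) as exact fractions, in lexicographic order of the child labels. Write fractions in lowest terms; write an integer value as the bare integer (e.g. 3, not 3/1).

1. join J+U (d=1, Q=-154) ⇒ JU; edges |J|=7/5, |U|=-2/5
  updated: d(A,JU)=27/2, d(E,JU)=35/2, d(JU,N)=39/2, d(JU,P)=13, d(JU,S)=25/2
2. join E+S (d=3, Q=-120) ⇒ ES; edges |E|=11/8, |S|=13/8
  updated: d(A,ES)=23, d(ES,JU)=27/2, d(ES,N)=17/2, d(ES,P)=12
3. join A+N (d=1, Q=-163/2) ⇒ AN; edges |A|=47/12, |N|=-35/12
  updated: d(AN,ES)=61/4, d(AN,JU)=16, d(AN,P)=17/2
4. join AN+P (d=17/2, Q=-225/4) ⇒ ANP; edges |AN|=93/16, |P|=43/16
  updated: d(ANP,ES)=75/8, d(ANP,JU)=41/4
5. join ANP+ES (d=75/8, Q=-265/8) ⇒ AENPS; edges |ANP|=49/16, |ES|=101/16
  updated: d(AENPS,JU)=115/16
6. join AENPS+JU (d=115/16) ⇒ AEJNPSU; edges |AENPS|=115/32, |JU|=115/32
final tree: ((((A:47/12,N:-35/12):93/16,P:43/16):49/16,(E:11/8,S:13/8):101/16):115/32,(J:7/5,U:-2/5):115/32)
total length: 481/16

49/16,101/16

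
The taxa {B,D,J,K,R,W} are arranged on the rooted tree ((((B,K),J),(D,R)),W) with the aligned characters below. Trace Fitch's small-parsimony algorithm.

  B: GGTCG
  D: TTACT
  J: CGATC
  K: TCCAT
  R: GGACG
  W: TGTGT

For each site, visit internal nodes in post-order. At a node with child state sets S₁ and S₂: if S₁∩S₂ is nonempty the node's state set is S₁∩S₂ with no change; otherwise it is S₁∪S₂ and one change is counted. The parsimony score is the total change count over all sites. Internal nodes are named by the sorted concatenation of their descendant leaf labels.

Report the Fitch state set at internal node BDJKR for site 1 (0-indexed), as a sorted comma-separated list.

G

[col 0] BK: children B:{G}, K:{T} ∪→ {G,T}; cost 1
[col 0] BJK: children BK:{G,T}, J:{C} ∪→ {C,G,T}; cost 1
[col 0] DR: children D:{T}, R:{G} ∪→ {G,T}; cost 1
[col 0] BDJKR: children BJK:{C,G,T}, DR:{G,T} ∩→ {G,T}; cost 0
[col 0] BDJKRW: children BDJKR:{G,T}, W:{T} ∩→ {T}; cost 0
[col 1] BK: children B:{G}, K:{C} ∪→ {C,G}; cost 1
[col 1] BJK: children BK:{C,G}, J:{G} ∩→ {G}; cost 0
[col 1] DR: children D:{T}, R:{G} ∪→ {G,T}; cost 1
[col 1] BDJKR: children BJK:{G}, DR:{G,T} ∩→ {G}; cost 0
[col 1] BDJKRW: children BDJKR:{G}, W:{G} ∩→ {G}; cost 0
[col 2] BK: children B:{T}, K:{C} ∪→ {C,T}; cost 1
[col 2] BJK: children BK:{C,T}, J:{A} ∪→ {A,C,T}; cost 1
[col 2] DR: children D:{A}, R:{A} ∩→ {A}; cost 0
[col 2] BDJKR: children BJK:{A,C,T}, DR:{A} ∩→ {A}; cost 0
[col 2] BDJKRW: children BDJKR:{A}, W:{T} ∪→ {A,T}; cost 1
[col 3] BK: children B:{C}, K:{A} ∪→ {A,C}; cost 1
[col 3] BJK: children BK:{A,C}, J:{T} ∪→ {A,C,T}; cost 1
[col 3] DR: children D:{C}, R:{C} ∩→ {C}; cost 0
[col 3] BDJKR: children BJK:{A,C,T}, DR:{C} ∩→ {C}; cost 0
[col 3] BDJKRW: children BDJKR:{C}, W:{G} ∪→ {C,G}; cost 1
[col 4] BK: children B:{G}, K:{T} ∪→ {G,T}; cost 1
[col 4] BJK: children BK:{G,T}, J:{C} ∪→ {C,G,T}; cost 1
[col 4] DR: children D:{T}, R:{G} ∪→ {G,T}; cost 1
[col 4] BDJKR: children BJK:{C,G,T}, DR:{G,T} ∩→ {G,T}; cost 0
[col 4] BDJKRW: children BDJKR:{G,T}, W:{T} ∩→ {T}; cost 0
per-site changes: [3, 2, 3, 3, 3]; total = 14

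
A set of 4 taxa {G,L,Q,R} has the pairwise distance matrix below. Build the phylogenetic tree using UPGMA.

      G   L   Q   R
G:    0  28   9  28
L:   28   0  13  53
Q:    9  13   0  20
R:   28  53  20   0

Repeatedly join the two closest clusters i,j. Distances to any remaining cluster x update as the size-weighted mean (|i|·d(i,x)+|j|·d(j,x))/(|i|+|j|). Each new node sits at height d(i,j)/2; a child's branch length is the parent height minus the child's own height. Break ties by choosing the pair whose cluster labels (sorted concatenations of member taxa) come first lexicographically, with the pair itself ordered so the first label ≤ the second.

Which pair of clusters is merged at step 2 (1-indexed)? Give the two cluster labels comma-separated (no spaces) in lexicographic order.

GQ,L

step 1: merge (G,Q) at d=9; branch lengths G→9/2, Q→9/2; new cluster GQ
  updated: d(GQ,L)=41/2, d(GQ,R)=24
step 2: merge (GQ,L) at d=41/2; branch lengths GQ→23/4, L→41/4; new cluster GLQ
  updated: d(GLQ,R)=101/3
step 3: merge (GLQ,R) at d=101/3; branch lengths GLQ→79/12, R→101/6; new cluster GLQR
final tree: (((G:9/2,Q:9/2):23/4,L:41/4):79/12,R:101/6)
total length: 581/12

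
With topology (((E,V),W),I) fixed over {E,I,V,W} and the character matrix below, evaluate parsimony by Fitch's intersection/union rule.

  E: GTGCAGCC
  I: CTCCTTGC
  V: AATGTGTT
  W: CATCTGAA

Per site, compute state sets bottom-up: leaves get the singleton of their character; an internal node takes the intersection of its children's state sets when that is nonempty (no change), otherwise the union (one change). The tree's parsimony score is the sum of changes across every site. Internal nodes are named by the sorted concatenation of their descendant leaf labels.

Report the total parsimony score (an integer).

[col 0] EV: children E:{G}, V:{A} ∪→ {A,G}; cost 1
[col 0] EVW: children EV:{A,G}, W:{C} ∪→ {A,C,G}; cost 1
[col 0] EIVW: children EVW:{A,C,G}, I:{C} ∩→ {C}; cost 0
[col 1] EV: children E:{T}, V:{A} ∪→ {A,T}; cost 1
[col 1] EVW: children EV:{A,T}, W:{A} ∩→ {A}; cost 0
[col 1] EIVW: children EVW:{A}, I:{T} ∪→ {A,T}; cost 1
[col 2] EV: children E:{G}, V:{T} ∪→ {G,T}; cost 1
[col 2] EVW: children EV:{G,T}, W:{T} ∩→ {T}; cost 0
[col 2] EIVW: children EVW:{T}, I:{C} ∪→ {C,T}; cost 1
[col 3] EV: children E:{C}, V:{G} ∪→ {C,G}; cost 1
[col 3] EVW: children EV:{C,G}, W:{C} ∩→ {C}; cost 0
[col 3] EIVW: children EVW:{C}, I:{C} ∩→ {C}; cost 0
[col 4] EV: children E:{A}, V:{T} ∪→ {A,T}; cost 1
[col 4] EVW: children EV:{A,T}, W:{T} ∩→ {T}; cost 0
[col 4] EIVW: children EVW:{T}, I:{T} ∩→ {T}; cost 0
[col 5] EV: children E:{G}, V:{G} ∩→ {G}; cost 0
[col 5] EVW: children EV:{G}, W:{G} ∩→ {G}; cost 0
[col 5] EIVW: children EVW:{G}, I:{T} ∪→ {G,T}; cost 1
[col 6] EV: children E:{C}, V:{T} ∪→ {C,T}; cost 1
[col 6] EVW: children EV:{C,T}, W:{A} ∪→ {A,C,T}; cost 1
[col 6] EIVW: children EVW:{A,C,T}, I:{G} ∪→ {A,C,G,T}; cost 1
[col 7] EV: children E:{C}, V:{T} ∪→ {C,T}; cost 1
[col 7] EVW: children EV:{C,T}, W:{A} ∪→ {A,C,T}; cost 1
[col 7] EIVW: children EVW:{A,C,T}, I:{C} ∩→ {C}; cost 0
per-site changes: [2, 2, 2, 1, 1, 1, 3, 2]; total = 14

14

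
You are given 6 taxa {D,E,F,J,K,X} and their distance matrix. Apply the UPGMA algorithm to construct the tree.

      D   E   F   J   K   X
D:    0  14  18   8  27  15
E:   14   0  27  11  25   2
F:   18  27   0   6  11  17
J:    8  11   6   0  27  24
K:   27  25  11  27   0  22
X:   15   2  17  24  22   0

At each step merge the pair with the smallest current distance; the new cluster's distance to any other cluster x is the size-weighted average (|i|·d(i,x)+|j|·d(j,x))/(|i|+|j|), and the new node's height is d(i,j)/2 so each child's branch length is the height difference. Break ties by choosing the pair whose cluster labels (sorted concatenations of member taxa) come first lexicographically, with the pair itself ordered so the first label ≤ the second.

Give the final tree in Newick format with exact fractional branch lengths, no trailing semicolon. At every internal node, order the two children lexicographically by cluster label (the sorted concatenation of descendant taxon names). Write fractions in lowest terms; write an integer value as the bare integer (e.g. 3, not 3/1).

(((D:13/2,(F:3,J:3):7/2):5/2,(E:1,X:1):8):11/5,K:56/5)

1. join E+X (d=2) ⇒ EX; edges |E|=1, |X|=1
  updated: d(D,EX)=29/2, d(EX,F)=22, d(EX,J)=35/2, d(EX,K)=47/2
2. join F+J (d=6) ⇒ FJ; edges |F|=3, |J|=3
  updated: d(D,FJ)=13, d(EX,FJ)=79/4, d(FJ,K)=19
3. join D+FJ (d=13) ⇒ DFJ; edges |D|=13/2, |FJ|=7/2
  updated: d(DFJ,EX)=18, d(DFJ,K)=65/3
4. join DFJ+EX (d=18) ⇒ DEFJX; edges |DFJ|=5/2, |EX|=8
  updated: d(DEFJX,K)=112/5
5. join DEFJX+K (d=112/5) ⇒ DEFJKX; edges |DEFJX|=11/5, |K|=56/5
final tree: (((D:13/2,(F:3,J:3):7/2):5/2,(E:1,X:1):8):11/5,K:56/5)
total length: 419/10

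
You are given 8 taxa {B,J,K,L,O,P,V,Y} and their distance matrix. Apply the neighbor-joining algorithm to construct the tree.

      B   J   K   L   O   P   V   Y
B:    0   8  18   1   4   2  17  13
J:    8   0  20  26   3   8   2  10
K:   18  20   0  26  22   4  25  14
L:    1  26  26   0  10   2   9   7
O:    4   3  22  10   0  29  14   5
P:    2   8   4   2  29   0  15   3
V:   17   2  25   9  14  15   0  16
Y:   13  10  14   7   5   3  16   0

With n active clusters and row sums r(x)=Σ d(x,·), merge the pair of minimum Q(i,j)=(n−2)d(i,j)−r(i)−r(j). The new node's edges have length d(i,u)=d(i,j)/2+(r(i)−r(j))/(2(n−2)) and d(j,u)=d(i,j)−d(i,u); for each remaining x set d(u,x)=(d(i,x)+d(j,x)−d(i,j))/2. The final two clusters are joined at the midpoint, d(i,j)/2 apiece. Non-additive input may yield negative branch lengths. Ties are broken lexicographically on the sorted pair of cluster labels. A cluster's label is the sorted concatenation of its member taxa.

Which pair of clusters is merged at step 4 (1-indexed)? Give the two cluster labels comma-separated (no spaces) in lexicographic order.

KP,Y

iteration 1: select K,P (d=4, Q=-168); attach at lengths (15/2, -7/2); label the merged cluster KP
  updated: d(B,KP)=8, d(J,KP)=12, d(KP,L)=12, d(KP,O)=47/2, d(KP,V)=18, d(KP,Y)=13/2
iteration 2: select J,V (d=2, Q=-127); attach at lengths (-1/2, 5/2); label the merged cluster JV
  updated: d(B,JV)=23/2, d(JV,KP)=14, d(JV,L)=33/2, d(JV,O)=15/2, d(JV,Y)=12
iteration 3: select JV,O (d=15/2, Q=-163/2); attach at lengths (83/16, 37/16); label the merged cluster JOV
  updated: d(B,JOV)=4, d(JOV,KP)=15, d(JOV,L)=19/2, d(JOV,Y)=19/4
iteration 4: select KP,Y (d=13/2, Q=-213/4); attach at lengths (119/24, 37/24); label the merged cluster KPY
  updated: d(B,KPY)=29/4, d(JOV,KPY)=53/8, d(KPY,L)=25/4
iteration 5: select B,L (d=1, Q=-27); attach at lengths (-5/8, 13/8); label the merged cluster BL
  updated: d(BL,JOV)=25/4, d(BL,KPY)=25/4
iteration 6: select BL,JOV (d=25/4, Q=-153/8); attach at lengths (47/16, 53/16); label the merged cluster BJLOV
  updated: d(BJLOV,KPY)=53/16
iteration 7: select BJLOV,KPY (d=53/16); attach at lengths (53/32, 53/32); label the merged cluster BJKLOPVY
final tree: (((B:-5/8,L:13/8):47/16,((J:-1/2,V:5/2):83/16,O:37/16):53/16):53/32,((K:15/2,P:-7/2):119/24,Y:37/24):53/32)
total length: 489/16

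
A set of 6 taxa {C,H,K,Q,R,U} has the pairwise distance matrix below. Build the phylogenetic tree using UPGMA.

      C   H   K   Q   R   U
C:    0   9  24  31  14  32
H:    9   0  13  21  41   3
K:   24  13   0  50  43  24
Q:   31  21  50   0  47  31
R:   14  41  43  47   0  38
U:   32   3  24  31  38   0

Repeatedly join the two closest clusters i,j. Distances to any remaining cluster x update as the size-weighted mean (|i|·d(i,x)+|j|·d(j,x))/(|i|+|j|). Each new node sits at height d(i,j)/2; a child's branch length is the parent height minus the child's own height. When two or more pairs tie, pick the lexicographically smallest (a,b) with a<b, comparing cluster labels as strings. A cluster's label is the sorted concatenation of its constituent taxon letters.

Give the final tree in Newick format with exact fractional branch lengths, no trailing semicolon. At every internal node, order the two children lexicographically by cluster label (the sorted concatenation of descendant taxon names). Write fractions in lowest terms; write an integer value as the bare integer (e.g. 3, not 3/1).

(((C:7,R:7):103/12,((H:3/2,U:3/2):31/4,K:37/4):19/3):29/12,Q:18)

iteration 1: select H,U (d=3); attach at lengths (3/2, 3/2); label the merged cluster HU
  updated: d(C,HU)=41/2, d(HU,K)=37/2, d(HU,Q)=26, d(HU,R)=79/2
iteration 2: select C,R (d=14); attach at lengths (7, 7); label the merged cluster CR
  updated: d(CR,HU)=30, d(CR,K)=67/2, d(CR,Q)=39
iteration 3: select HU,K (d=37/2); attach at lengths (31/4, 37/4); label the merged cluster HKU
  updated: d(CR,HKU)=187/6, d(HKU,Q)=34
iteration 4: select CR,HKU (d=187/6); attach at lengths (103/12, 19/3); label the merged cluster CHKRU
  updated: d(CHKRU,Q)=36
iteration 5: select CHKRU,Q (d=36); attach at lengths (29/12, 18); label the merged cluster CHKQRU
final tree: (((C:7,R:7):103/12,((H:3/2,U:3/2):31/4,K:37/4):19/3):29/12,Q:18)
total length: 208/3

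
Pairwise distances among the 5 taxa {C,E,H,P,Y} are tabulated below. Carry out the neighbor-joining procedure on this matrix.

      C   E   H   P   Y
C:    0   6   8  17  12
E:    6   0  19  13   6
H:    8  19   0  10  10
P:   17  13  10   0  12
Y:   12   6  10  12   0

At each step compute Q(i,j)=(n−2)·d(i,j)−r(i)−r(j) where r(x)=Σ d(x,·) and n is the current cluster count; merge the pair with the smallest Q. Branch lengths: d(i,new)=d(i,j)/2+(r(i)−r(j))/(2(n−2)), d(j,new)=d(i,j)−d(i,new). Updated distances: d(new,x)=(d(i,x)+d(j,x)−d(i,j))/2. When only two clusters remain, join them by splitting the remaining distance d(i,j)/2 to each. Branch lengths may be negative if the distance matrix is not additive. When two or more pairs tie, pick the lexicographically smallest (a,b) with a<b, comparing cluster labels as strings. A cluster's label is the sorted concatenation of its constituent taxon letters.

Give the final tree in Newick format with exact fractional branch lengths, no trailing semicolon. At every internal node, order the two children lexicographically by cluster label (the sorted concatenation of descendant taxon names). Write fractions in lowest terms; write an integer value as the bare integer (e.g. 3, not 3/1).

step 1: merge (C,E) at d=6, Q=-69; branch lengths C→17/6, E→19/6; new cluster CE
  updated: d(CE,H)=21/2, d(CE,P)=12, d(CE,Y)=6
step 2: merge (CE,Y) at d=6, Q=-89/2; branch lengths CE→25/8, Y→23/8; new cluster CEY
  updated: d(CEY,H)=29/4, d(CEY,P)=9
step 3: merge (CEY,H) at d=29/4, Q=-105/4; branch lengths CEY→25/8, H→33/8; new cluster CEHY
  updated: d(CEHY,P)=47/8
step 4: merge (CEHY,P) at d=47/8; branch lengths CEHY→47/16, P→47/16; new cluster CEHPY
final tree: ((((C:17/6,E:19/6):25/8,Y:23/8):25/8,H:33/8):47/16,P:47/16)
total length: 201/8

((((C:17/6,E:19/6):25/8,Y:23/8):25/8,H:33/8):47/16,P:47/16)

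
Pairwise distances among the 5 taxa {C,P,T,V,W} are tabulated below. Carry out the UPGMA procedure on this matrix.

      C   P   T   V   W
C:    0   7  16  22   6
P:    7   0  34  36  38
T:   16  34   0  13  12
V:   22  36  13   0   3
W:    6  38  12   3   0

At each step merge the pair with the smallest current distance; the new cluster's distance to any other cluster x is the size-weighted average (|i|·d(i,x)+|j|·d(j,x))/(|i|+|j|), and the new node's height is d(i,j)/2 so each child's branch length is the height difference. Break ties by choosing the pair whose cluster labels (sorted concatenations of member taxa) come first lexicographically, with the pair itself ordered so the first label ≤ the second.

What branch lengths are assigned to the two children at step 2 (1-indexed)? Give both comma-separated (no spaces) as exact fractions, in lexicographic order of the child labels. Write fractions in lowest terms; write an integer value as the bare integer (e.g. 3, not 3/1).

7/2,7/2

step 1: merge (V,W) at d=3; branch lengths V→3/2, W→3/2; new cluster VW
  updated: d(C,VW)=14, d(P,VW)=37, d(T,VW)=25/2
step 2: merge (C,P) at d=7; branch lengths C→7/2, P→7/2; new cluster CP
  updated: d(CP,T)=25, d(CP,VW)=51/2
step 3: merge (T,VW) at d=25/2; branch lengths T→25/4, VW→19/4; new cluster TVW
  updated: d(CP,TVW)=76/3
step 4: merge (CP,TVW) at d=76/3; branch lengths CP→55/6, TVW→77/12; new cluster CPTVW
final tree: ((C:7/2,P:7/2):55/6,(T:25/4,(V:3/2,W:3/2):19/4):77/12)
total length: 439/12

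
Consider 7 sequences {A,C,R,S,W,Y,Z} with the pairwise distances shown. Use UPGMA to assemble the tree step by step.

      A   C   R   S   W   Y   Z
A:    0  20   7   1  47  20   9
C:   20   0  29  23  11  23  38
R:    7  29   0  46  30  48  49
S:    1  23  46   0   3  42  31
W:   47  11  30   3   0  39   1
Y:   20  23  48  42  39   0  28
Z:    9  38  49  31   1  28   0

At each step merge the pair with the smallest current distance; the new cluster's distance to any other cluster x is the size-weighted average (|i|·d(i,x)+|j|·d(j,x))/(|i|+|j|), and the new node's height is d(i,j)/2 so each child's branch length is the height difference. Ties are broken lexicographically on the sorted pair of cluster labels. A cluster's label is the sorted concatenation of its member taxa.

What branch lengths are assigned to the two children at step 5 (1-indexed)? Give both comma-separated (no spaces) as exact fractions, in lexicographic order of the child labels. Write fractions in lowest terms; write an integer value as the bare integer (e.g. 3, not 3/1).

iteration 1: select A,S (d=1); attach at lengths (1/2, 1/2); label the merged cluster AS
  updated: d(AS,C)=43/2, d(AS,R)=53/2, d(AS,W)=25, d(AS,Y)=31, d(AS,Z)=20
iteration 2: select W,Z (d=1); attach at lengths (1/2, 1/2); label the merged cluster WZ
  updated: d(AS,WZ)=45/2, d(C,WZ)=49/2, d(R,WZ)=79/2, d(WZ,Y)=67/2
iteration 3: select AS,C (d=43/2); attach at lengths (41/4, 43/4); label the merged cluster ACS
  updated: d(ACS,R)=82/3, d(ACS,WZ)=139/6, d(ACS,Y)=85/3
iteration 4: select ACS,WZ (d=139/6); attach at lengths (5/6, 133/12); label the merged cluster ACSWZ
  updated: d(ACSWZ,R)=161/5, d(ACSWZ,Y)=152/5
iteration 5: select ACSWZ,Y (d=152/5); attach at lengths (217/60, 76/5); label the merged cluster ACSWYZ
  updated: d(ACSWYZ,R)=209/6
iteration 6: select ACSWYZ,R (d=209/6); attach at lengths (133/60, 209/12); label the merged cluster ACRSWYZ
final tree: (((((A:1/2,S:1/2):41/4,C:43/4):5/6,(W:1/2,Z:1/2):133/12):217/60,Y:76/5):133/60,R:209/12)
total length: 2201/30

217/60,76/5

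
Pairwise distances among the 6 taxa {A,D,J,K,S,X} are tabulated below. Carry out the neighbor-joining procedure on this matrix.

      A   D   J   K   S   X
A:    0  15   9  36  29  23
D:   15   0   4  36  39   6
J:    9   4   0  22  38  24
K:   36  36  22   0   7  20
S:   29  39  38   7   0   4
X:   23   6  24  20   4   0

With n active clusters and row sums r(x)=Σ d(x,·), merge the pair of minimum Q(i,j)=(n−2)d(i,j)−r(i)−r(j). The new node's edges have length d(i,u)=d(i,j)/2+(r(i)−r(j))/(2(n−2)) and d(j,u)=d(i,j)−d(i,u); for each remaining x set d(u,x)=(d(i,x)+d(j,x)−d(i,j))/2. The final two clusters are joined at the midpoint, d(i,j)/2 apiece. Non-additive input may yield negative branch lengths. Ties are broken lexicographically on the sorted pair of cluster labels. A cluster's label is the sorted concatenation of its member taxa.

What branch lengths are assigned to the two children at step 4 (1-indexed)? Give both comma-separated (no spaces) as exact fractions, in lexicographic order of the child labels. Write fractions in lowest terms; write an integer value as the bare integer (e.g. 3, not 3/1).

49/16,31/16

step 1: merge (K,S) at d=7, Q=-210; branch lengths K→4, S→3; new cluster KS
  updated: d(A,KS)=29, d(D,KS)=34, d(J,KS)=53/2, d(KS,X)=17/2
step 2: merge (KS,X) at d=17/2, Q=-134; branch lengths KS→31/3, X→-11/6; new cluster KSX
  updated: d(A,KSX)=87/4, d(D,KSX)=63/4, d(J,KSX)=21
step 3: merge (A,J) at d=9, Q=-247/4; branch lengths A→119/16, J→25/16; new cluster AJ
  updated: d(AJ,D)=5, d(AJ,KSX)=135/8
step 4: merge (AJ,D) at d=5, Q=-301/8; branch lengths AJ→49/16, D→31/16; new cluster ADJ
  updated: d(ADJ,KSX)=221/16
step 5: merge (ADJ,KSX) at d=221/16; branch lengths ADJ→221/32, KSX→221/32; new cluster ADJKSX
final tree: (((A:119/16,J:25/16):49/16,D:31/16):221/32,((K:4,S:3):31/3,X:-11/6):221/32)
total length: 693/16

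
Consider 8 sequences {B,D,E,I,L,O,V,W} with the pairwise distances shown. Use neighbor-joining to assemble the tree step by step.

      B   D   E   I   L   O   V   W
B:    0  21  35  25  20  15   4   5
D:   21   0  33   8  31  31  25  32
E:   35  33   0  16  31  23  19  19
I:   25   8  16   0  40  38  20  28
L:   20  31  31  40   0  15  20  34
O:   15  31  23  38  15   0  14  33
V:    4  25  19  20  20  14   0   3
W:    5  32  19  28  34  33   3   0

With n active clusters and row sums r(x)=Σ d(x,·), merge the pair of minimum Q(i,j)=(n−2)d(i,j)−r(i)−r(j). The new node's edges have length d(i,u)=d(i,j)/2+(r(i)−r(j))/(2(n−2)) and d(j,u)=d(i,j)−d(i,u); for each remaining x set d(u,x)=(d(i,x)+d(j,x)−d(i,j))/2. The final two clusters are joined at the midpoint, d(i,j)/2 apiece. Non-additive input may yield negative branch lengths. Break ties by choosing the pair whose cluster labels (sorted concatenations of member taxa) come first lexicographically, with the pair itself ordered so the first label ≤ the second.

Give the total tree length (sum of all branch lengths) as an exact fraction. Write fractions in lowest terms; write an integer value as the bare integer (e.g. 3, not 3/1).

66

iteration 1: select D,I (d=8, Q=-308); attach at lengths (9/2, 7/2); label the merged cluster DI
  updated: d(B,DI)=19, d(DI,E)=41/2, d(DI,L)=63/2, d(DI,O)=61/2, d(DI,V)=37/2, d(DI,W)=26
iteration 2: select L,O (d=15, Q=-207); attach at lengths (48/5, 27/5); label the merged cluster LO
  updated: d(B,LO)=10, d(DI,LO)=47/2, d(E,LO)=39/2, d(LO,V)=19/2, d(LO,W)=26
iteration 3: select DI,E (d=41/2, Q=-277/2); attach at lengths (153/16, 175/16); label the merged cluster DEI
  updated: d(B,DEI)=67/4, d(DEI,LO)=45/4, d(DEI,V)=17/2, d(DEI,W)=49/4
iteration 4: select DEI,LO (d=45/4, Q=-287/4); attach at lengths (103/24, 167/24); label the merged cluster DEILO
  updated: d(B,DEILO)=31/4, d(DEILO,V)=27/8, d(DEILO,W)=27/2
iteration 5: select B,W (d=5, Q=-113/4); attach at lengths (21/16, 59/16); label the merged cluster BW
  updated: d(BW,DEILO)=65/8, d(BW,V)=1
iteration 6: select BW,DEILO (d=65/8, Q=-25/2); attach at lengths (23/8, 21/4); label the merged cluster BDEILOW
  updated: d(BDEILOW,V)=-15/8
iteration 7: select BDEILOW,V (d=-15/8); attach at lengths (-15/16, -15/16); label the merged cluster BDEILOVW
final tree: (((B:21/16,W:59/16):23/8,(((D:9/2,I:7/2):153/16,E:175/16):103/24,(L:48/5,O:27/5):167/24):21/4):-15/16,V:-15/16)
total length: 66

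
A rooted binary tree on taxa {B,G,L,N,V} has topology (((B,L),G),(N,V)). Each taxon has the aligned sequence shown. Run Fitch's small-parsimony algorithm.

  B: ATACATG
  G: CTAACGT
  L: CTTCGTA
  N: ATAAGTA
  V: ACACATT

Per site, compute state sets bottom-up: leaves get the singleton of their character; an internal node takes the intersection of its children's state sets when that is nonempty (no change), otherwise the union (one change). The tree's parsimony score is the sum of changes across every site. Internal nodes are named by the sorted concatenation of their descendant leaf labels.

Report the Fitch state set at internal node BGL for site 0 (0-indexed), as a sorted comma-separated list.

BL@0: {A} ∪ {C} = {A,C} (union, +1)
BGL@0: {A,C} ∩ {C} = {C} (intersection, +0)
NV@0: {A} ∩ {A} = {A} (intersection, +0)
BGLNV@0: {C} ∪ {A} = {A,C} (union, +1)
BL@1: {T} ∩ {T} = {T} (intersection, +0)
BGL@1: {T} ∩ {T} = {T} (intersection, +0)
NV@1: {T} ∪ {C} = {C,T} (union, +1)
BGLNV@1: {T} ∩ {C,T} = {T} (intersection, +0)
BL@2: {A} ∪ {T} = {A,T} (union, +1)
BGL@2: {A,T} ∩ {A} = {A} (intersection, +0)
NV@2: {A} ∩ {A} = {A} (intersection, +0)
BGLNV@2: {A} ∩ {A} = {A} (intersection, +0)
BL@3: {C} ∩ {C} = {C} (intersection, +0)
BGL@3: {C} ∪ {A} = {A,C} (union, +1)
NV@3: {A} ∪ {C} = {A,C} (union, +1)
BGLNV@3: {A,C} ∩ {A,C} = {A,C} (intersection, +0)
BL@4: {A} ∪ {G} = {A,G} (union, +1)
BGL@4: {A,G} ∪ {C} = {A,C,G} (union, +1)
NV@4: {G} ∪ {A} = {A,G} (union, +1)
BGLNV@4: {A,C,G} ∩ {A,G} = {A,G} (intersection, +0)
BL@5: {T} ∩ {T} = {T} (intersection, +0)
BGL@5: {T} ∪ {G} = {G,T} (union, +1)
NV@5: {T} ∩ {T} = {T} (intersection, +0)
BGLNV@5: {G,T} ∩ {T} = {T} (intersection, +0)
BL@6: {G} ∪ {A} = {A,G} (union, +1)
BGL@6: {A,G} ∪ {T} = {A,G,T} (union, +1)
NV@6: {A} ∪ {T} = {A,T} (union, +1)
BGLNV@6: {A,G,T} ∩ {A,T} = {A,T} (intersection, +0)
per-site changes: [2, 1, 1, 2, 3, 1, 3]; total = 13

C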